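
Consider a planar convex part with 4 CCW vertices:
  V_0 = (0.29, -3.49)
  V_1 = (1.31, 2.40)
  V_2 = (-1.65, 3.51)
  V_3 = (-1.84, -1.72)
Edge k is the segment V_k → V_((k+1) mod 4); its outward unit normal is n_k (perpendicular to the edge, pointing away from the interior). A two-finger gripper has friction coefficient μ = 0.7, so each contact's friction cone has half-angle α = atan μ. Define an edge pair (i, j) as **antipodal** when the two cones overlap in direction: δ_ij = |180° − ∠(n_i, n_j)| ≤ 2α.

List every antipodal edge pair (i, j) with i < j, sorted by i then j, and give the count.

count = 3; pairs: (0,2), (0,3), (1,3)

α = atan 0.7 = 34.99°;  2α = 69.98°
n_0 = (+0.9853, -0.1706)
n_1 = (+0.3511, +0.9363)
n_2 = (-0.9993, +0.0363)
n_3 = (-0.6391, -0.7691)
  (0,1): δ = 100.73°  ·
  (0,2): δ = 7.74°  ✓
  (0,3): δ = 60.10°  ✓
  (1,2): δ = 71.52°  ·
  (1,3): δ = 19.17°  ✓
  (2,3): δ = 127.65°  ·
antipodal pairs: 3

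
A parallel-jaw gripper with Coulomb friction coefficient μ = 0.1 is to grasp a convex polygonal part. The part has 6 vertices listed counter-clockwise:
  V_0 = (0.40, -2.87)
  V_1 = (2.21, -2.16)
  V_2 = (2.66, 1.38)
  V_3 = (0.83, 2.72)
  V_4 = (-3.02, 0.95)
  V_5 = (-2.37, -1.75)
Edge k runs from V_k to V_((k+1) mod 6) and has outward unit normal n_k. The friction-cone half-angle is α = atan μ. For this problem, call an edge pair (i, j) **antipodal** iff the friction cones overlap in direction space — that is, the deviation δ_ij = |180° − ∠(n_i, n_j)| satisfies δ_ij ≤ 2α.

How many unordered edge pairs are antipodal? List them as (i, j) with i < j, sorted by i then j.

count = 1; pairs: (0,3)

α = atan 0.1 = 5.71°;  2α = 11.42°
n_0 = (+0.3652, -0.9309)
n_1 = (+0.9920, -0.1261)
n_2 = (+0.5908, +0.8068)
n_3 = (-0.4177, +0.9086)
n_4 = (-0.9722, -0.2341)
n_5 = (-0.3749, -0.9271)
  (0,1): δ = 118.66°  ·
  (0,2): δ = 57.63°  ·
  (0,3): δ = 3.27°  ✓
  (0,4): δ = 82.12°  ·
  (0,5): δ = 136.57°  ·
  (1,2): δ = 118.97°  ·
  (1,3): δ = 58.07°  ·
  (1,4): δ = 20.78°  ·
  (1,5): δ = 75.23°  ·
  (2,3): δ = 119.10°  ·
  (2,4): δ = 40.25°  ·
  (2,5): δ = 14.20°  ·
  (3,4): δ = 101.15°  ·
  (3,5): δ = 46.71°  ·
  (4,5): δ = 125.55°  ·
antipodal pairs: 1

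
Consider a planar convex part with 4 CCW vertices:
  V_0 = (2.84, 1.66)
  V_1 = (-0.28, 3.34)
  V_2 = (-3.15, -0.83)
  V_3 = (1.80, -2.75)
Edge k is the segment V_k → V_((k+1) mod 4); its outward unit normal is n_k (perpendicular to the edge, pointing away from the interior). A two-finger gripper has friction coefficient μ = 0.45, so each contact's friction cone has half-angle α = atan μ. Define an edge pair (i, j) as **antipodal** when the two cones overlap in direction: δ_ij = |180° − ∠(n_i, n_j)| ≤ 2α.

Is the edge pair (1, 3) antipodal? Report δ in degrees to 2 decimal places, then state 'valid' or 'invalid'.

α = atan 0.45 = 24.23°;  2α = 48.46°
edge 1: e_1 = (-2.87, -4.17);  n_1 = (-0.8238, +0.5669)
edge 3: e_3 = (+1.04, +4.41);  n_3 = (+0.9733, -0.2295)
∠(n_1, n_3) = 158.73°
δ = |180° − 158.73°| = 21.27°
21.27° ≤ 2α = 48.46°  →  valid

δ = 21.27°, valid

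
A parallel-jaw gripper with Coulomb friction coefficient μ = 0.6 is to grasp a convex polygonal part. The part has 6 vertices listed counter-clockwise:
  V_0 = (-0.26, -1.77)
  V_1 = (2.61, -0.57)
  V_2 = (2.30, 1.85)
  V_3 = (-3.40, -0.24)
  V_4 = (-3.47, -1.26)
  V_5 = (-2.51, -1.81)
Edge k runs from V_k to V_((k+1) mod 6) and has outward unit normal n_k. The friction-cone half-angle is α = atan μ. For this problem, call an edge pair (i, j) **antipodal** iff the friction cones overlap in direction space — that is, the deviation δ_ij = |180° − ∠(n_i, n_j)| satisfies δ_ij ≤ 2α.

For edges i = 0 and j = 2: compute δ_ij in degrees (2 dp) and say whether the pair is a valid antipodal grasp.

α = atan 0.6 = 30.96°;  2α = 61.93°
edge 0: e_0 = (+2.87, +1.20);  n_0 = (+0.3858, -0.9226)
edge 2: e_2 = (-5.70, -2.09);  n_2 = (-0.3443, +0.9389)
∠(n_0, n_2) = 177.45°
δ = |180° − 177.45°| = 2.55°
2.55° ≤ 2α = 61.93°  →  valid

δ = 2.55°, valid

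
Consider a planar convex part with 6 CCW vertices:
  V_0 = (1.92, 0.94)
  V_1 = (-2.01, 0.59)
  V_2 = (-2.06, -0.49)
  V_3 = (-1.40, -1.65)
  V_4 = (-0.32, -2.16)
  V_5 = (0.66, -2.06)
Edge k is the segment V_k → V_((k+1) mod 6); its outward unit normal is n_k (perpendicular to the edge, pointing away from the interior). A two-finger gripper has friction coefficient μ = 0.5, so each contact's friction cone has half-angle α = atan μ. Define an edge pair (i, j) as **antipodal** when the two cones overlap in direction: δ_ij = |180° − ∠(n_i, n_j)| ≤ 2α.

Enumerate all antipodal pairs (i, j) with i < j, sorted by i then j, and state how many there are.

α = atan 0.5 = 26.57°;  2α = 53.13°
n_0 = (-0.0887, +0.9961)
n_1 = (-0.9989, +0.0462)
n_2 = (-0.8692, -0.4945)
n_3 = (-0.4270, -0.9042)
n_4 = (+0.1015, -0.9948)
n_5 = (+0.9220, -0.3872)
  (0,1): δ = 97.74°  ·
  (0,2): δ = 65.45°  ·
  (0,3): δ = 30.37°  ✓
  (0,4): δ = 0.74°  ✓
  (0,5): δ = 62.13°  ·
  (1,2): δ = 147.71°  ·
  (1,3): δ = 112.63°  ·
  (1,4): δ = 81.52°  ·
  (1,5): δ = 20.13°  ✓
  (2,3): δ = 144.92°  ·
  (2,4): δ = 113.81°  ·
  (2,5): δ = 52.42°  ✓
  (3,4): δ = 148.90°  ·
  (3,5): δ = 87.50°  ·
  (4,5): δ = 118.61°  ·
antipodal pairs: 4

count = 4; pairs: (0,3), (0,4), (1,5), (2,5)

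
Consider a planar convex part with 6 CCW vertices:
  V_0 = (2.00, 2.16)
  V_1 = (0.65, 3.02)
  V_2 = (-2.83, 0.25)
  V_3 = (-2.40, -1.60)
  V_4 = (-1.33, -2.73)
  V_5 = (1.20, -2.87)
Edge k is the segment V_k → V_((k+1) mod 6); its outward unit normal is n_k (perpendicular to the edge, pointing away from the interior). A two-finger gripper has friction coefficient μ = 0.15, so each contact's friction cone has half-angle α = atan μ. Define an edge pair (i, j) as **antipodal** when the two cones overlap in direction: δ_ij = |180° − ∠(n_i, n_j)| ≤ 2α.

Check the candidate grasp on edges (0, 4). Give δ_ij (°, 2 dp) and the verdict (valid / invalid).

δ = 29.33°, invalid

α = atan 0.15 = 8.53°;  2α = 17.06°
edge 0: e_0 = (-1.35, +0.86);  n_0 = (+0.5373, +0.8434)
edge 4: e_4 = (+2.53, -0.14);  n_4 = (-0.0553, -0.9985)
∠(n_0, n_4) = 150.67°
δ = |180° − 150.67°| = 29.33°
29.33° > 2α = 17.06°  →  invalid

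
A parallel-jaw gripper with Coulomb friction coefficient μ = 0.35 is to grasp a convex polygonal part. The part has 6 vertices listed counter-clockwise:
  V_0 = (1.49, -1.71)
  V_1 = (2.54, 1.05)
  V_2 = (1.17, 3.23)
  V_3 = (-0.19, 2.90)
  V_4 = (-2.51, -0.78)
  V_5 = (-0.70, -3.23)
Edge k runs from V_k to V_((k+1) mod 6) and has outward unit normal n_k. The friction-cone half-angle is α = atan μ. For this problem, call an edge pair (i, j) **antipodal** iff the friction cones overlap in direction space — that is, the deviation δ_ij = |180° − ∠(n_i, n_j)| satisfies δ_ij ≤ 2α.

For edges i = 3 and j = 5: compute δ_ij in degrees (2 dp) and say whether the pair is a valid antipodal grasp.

α = atan 0.35 = 19.29°;  2α = 38.58°
edge 3: e_3 = (-2.32, -3.68);  n_3 = (-0.8459, +0.5333)
edge 5: e_5 = (+2.19, +1.52);  n_5 = (+0.5702, -0.8215)
∠(n_3, n_5) = 156.99°
δ = |180° − 156.99°| = 23.01°
23.01° ≤ 2α = 38.58°  →  valid

δ = 23.01°, valid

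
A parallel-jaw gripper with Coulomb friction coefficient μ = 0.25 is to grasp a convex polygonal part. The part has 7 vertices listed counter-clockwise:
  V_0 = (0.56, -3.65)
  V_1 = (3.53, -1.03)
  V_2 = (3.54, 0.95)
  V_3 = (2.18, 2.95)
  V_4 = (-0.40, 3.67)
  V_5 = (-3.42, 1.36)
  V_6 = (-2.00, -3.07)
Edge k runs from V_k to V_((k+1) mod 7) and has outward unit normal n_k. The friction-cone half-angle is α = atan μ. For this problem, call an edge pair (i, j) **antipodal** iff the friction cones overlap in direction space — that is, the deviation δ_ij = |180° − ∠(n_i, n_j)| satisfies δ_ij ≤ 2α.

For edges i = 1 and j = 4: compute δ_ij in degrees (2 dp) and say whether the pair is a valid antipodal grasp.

α = atan 0.25 = 14.04°;  2α = 28.07°
edge 1: e_1 = (+0.01, +1.98);  n_1 = (+1.0000, -0.0051)
edge 4: e_4 = (-3.02, -2.31);  n_4 = (-0.6075, +0.7943)
∠(n_1, n_4) = 127.70°
δ = |180° − 127.70°| = 52.30°
52.30° > 2α = 28.07°  →  invalid

δ = 52.30°, invalid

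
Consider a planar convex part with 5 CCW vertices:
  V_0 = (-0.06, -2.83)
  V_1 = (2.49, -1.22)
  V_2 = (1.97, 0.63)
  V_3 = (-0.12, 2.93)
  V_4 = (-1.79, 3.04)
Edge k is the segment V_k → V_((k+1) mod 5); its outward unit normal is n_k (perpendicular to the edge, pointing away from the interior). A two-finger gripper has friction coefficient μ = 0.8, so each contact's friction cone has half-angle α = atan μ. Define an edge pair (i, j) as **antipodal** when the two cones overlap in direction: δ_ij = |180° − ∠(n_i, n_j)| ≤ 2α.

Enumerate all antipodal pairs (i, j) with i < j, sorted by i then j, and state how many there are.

count = 5; pairs: (0,3), (0,4), (1,4), (2,4), (3,4)

α = atan 0.8 = 38.66°;  2α = 77.32°
n_0 = (+0.5339, -0.8456)
n_1 = (+0.9627, +0.2706)
n_2 = (+0.7401, +0.6725)
n_3 = (+0.0657, +0.9978)
n_4 = (-0.9592, -0.2827)
  (0,1): δ = 106.57°  ·
  (0,2): δ = 80.01°  ·
  (0,3): δ = 36.04°  ✓
  (0,4): δ = 74.15°  ✓
  (1,2): δ = 153.44°  ·
  (1,3): δ = 109.47°  ·
  (1,4): δ = 0.72°  ✓
  (2,3): δ = 136.03°  ·
  (2,4): δ = 25.84°  ✓
  (3,4): δ = 69.81°  ✓
antipodal pairs: 5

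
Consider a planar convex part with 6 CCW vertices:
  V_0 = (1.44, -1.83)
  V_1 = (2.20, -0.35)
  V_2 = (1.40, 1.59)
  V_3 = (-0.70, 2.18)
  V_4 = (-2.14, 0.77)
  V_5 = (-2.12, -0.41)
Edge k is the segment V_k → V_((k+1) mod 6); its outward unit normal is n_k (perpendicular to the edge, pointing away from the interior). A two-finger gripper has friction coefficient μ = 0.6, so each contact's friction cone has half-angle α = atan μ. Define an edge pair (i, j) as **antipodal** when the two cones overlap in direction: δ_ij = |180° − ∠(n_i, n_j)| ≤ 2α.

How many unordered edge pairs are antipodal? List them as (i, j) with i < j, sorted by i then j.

count = 5; pairs: (0,3), (0,4), (1,4), (1,5), (2,5)

α = atan 0.6 = 30.96°;  2α = 61.93°
n_0 = (+0.8896, -0.4568)
n_1 = (+0.9245, +0.3812)
n_2 = (+0.2705, +0.9627)
n_3 = (-0.6996, +0.7145)
n_4 = (-0.9999, -0.0169)
n_5 = (-0.3705, -0.9288)
  (0,1): δ = 130.41°  ·
  (0,2): δ = 78.51°  ·
  (0,3): δ = 18.42°  ✓
  (0,4): δ = 28.15°  ✓
  (0,5): δ = 95.44°  ·
  (1,2): δ = 128.10°  ·
  (1,3): δ = 68.01°  ·
  (1,4): δ = 21.44°  ✓
  (1,5): δ = 45.84°  ✓
  (2,3): δ = 119.91°  ·
  (2,4): δ = 73.34°  ·
  (2,5): δ = 6.05°  ✓
  (3,4): δ = 133.43°  ·
  (3,5): δ = 66.14°  ·
  (4,5): δ = 112.72°  ·
antipodal pairs: 5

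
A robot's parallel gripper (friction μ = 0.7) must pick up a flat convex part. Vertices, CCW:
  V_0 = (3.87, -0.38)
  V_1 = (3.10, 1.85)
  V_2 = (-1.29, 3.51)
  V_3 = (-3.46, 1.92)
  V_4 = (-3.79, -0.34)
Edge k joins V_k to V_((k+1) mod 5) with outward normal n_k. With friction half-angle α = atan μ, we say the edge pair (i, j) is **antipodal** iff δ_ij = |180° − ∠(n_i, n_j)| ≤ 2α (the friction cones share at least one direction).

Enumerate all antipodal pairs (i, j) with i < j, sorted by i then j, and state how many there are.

count = 3; pairs: (0,3), (1,4), (2,4)

α = atan 0.7 = 34.99°;  2α = 69.98°
n_0 = (+0.9452, +0.3264)
n_1 = (+0.3537, +0.9354)
n_2 = (-0.5910, +0.8066)
n_3 = (-0.9895, +0.1445)
n_4 = (-0.0052, -1.0000)
  (0,1): δ = 129.76°  ·
  (0,2): δ = 72.82°  ·
  (0,3): δ = 27.36°  ✓
  (0,4): δ = 70.65°  ·
  (1,2): δ = 123.06°  ·
  (1,3): δ = 77.59°  ·
  (1,4): δ = 20.41°  ✓
  (2,3): δ = 134.54°  ·
  (2,4): δ = 36.53°  ✓
  (3,4): δ = 81.99°  ·
antipodal pairs: 3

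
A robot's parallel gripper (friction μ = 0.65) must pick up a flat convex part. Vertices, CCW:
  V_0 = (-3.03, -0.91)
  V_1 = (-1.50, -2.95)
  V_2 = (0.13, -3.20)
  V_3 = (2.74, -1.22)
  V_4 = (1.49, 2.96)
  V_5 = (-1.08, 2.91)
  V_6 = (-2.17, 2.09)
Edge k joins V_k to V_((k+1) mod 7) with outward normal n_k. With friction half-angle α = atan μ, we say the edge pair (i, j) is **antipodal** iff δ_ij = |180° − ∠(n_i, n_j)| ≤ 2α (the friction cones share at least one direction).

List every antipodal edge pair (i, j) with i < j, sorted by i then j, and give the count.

α = atan 0.65 = 33.02°;  2α = 66.05°
n_0 = (-0.8000, -0.6000)
n_1 = (-0.1516, -0.9884)
n_2 = (+0.6044, -0.7967)
n_3 = (+0.9581, +0.2865)
n_4 = (-0.0195, +0.9998)
n_5 = (-0.6012, +0.7991)
n_6 = (-0.9613, +0.2756)
  (0,1): δ = 135.59°  ·
  (0,2): δ = 89.69°  ·
  (0,3): δ = 20.22°  ✓
  (0,4): δ = 54.24°  ✓
  (0,5): δ = 90.08°  ·
  (0,6): δ = 127.13°  ·
  (1,2): δ = 134.10°  ·
  (1,3): δ = 64.63°  ✓
  (1,4): δ = 9.83°  ✓
  (1,5): δ = 45.67°  ✓
  (1,6): δ = 82.72°  ·
  (2,3): δ = 110.54°  ·
  (2,4): δ = 36.07°  ✓
  (2,5): δ = 0.23°  ✓
  (2,6): δ = 36.82°  ✓
  (3,4): δ = 105.53°  ·
  (3,5): δ = 69.70°  ·
  (3,6): δ = 32.64°  ✓
  (4,5): δ = 144.16°  ·
  (4,6): δ = 107.11°  ·
  (5,6): δ = 142.95°  ·
antipodal pairs: 9

count = 9; pairs: (0,3), (0,4), (1,3), (1,4), (1,5), (2,4), (2,5), (2,6), (3,6)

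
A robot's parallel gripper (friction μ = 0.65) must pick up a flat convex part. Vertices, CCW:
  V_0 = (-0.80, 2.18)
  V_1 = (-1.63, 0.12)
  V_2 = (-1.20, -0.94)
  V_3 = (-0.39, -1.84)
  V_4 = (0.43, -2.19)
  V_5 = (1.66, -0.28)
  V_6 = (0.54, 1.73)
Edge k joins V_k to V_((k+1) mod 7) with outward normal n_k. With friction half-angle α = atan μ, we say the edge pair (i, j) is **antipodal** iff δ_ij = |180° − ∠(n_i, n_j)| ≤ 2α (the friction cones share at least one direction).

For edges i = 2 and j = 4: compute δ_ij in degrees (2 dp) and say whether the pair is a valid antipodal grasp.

δ = 74.77°, invalid

α = atan 0.65 = 33.02°;  2α = 66.05°
edge 2: e_2 = (+0.81, -0.90);  n_2 = (-0.7433, -0.6690)
edge 4: e_4 = (+1.23, +1.91);  n_4 = (+0.8407, -0.5414)
∠(n_2, n_4) = 105.23°
δ = |180° − 105.23°| = 74.77°
74.77° > 2α = 66.05°  →  invalid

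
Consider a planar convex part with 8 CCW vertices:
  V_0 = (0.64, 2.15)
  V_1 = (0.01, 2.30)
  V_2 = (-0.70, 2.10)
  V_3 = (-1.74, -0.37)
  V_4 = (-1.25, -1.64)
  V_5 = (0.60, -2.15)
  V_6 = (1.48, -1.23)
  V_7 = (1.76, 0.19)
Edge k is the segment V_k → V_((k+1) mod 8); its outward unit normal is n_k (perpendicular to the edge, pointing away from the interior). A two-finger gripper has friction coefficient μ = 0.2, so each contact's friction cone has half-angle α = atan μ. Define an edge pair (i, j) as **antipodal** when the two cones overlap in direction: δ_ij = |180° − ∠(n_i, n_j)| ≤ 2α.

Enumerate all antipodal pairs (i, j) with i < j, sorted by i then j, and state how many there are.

count = 4; pairs: (0,4), (2,5), (2,6), (3,7)

α = atan 0.2 = 11.31°;  2α = 22.62°
n_0 = (+0.2316, +0.9728)
n_1 = (-0.2711, +0.9625)
n_2 = (-0.9216, +0.3881)
n_3 = (-0.9330, -0.3600)
n_4 = (-0.2658, -0.9640)
n_5 = (+0.7226, -0.6912)
n_6 = (+0.9811, -0.1935)
n_7 = (+0.8682, +0.4961)
  (0,1): δ = 150.88°  ·
  (0,2): δ = 99.44°  ·
  (0,3): δ = 55.51°  ·
  (0,4): δ = 2.02°  ✓
  (0,5): δ = 59.67°  ·
  (0,6): δ = 92.24°  ·
  (0,7): δ = 133.14°  ·
  (1,2): δ = 128.57°  ·
  (1,3): δ = 84.63°  ·
  (1,4): δ = 31.14°  ·
  (1,5): δ = 30.54°  ·
  (1,6): δ = 63.11°  ·
  (1,7): δ = 104.01°  ·
  (2,3): δ = 136.07°  ·
  (2,4): δ = 82.58°  ·
  (2,5): δ = 20.89°  ✓
  (2,6): δ = 11.68°  ✓
  (2,7): δ = 52.58°  ·
  (3,4): δ = 126.51°  ·
  (3,5): δ = 64.82°  ·
  (3,6): δ = 32.25°  ·
  (3,7): δ = 8.65°  ✓
  (4,5): δ = 118.31°  ·
  (4,6): δ = 85.74°  ·
  (4,7): δ = 44.84°  ·
  (5,6): δ = 147.43°  ·
  (5,7): δ = 106.53°  ·
  (6,7): δ = 139.10°  ·
antipodal pairs: 4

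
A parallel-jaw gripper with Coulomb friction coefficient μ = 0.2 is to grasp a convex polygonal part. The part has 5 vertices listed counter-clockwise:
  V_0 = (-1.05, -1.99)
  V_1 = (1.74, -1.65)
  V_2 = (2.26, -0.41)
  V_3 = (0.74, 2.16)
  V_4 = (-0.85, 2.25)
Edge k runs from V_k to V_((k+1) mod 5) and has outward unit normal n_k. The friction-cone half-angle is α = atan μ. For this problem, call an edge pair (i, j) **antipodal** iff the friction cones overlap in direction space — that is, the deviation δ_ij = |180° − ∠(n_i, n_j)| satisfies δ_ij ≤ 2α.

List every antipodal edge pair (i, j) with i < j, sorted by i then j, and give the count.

α = atan 0.2 = 11.31°;  2α = 22.62°
n_0 = (+0.1210, -0.9927)
n_1 = (+0.9222, -0.3867)
n_2 = (+0.8607, +0.5091)
n_3 = (+0.0565, +0.9984)
n_4 = (-0.9989, +0.0471)
  (0,1): δ = 119.70°  ·
  (0,2): δ = 66.35°  ·
  (0,3): δ = 10.19°  ✓
  (0,4): δ = 80.35°  ·
  (1,2): δ = 126.65°  ·
  (1,3): δ = 70.49°  ·
  (1,4): δ = 20.05°  ✓
  (2,3): δ = 123.84°  ·
  (2,4): δ = 33.30°  ·
  (3,4): δ = 89.46°  ·
antipodal pairs: 2

count = 2; pairs: (0,3), (1,4)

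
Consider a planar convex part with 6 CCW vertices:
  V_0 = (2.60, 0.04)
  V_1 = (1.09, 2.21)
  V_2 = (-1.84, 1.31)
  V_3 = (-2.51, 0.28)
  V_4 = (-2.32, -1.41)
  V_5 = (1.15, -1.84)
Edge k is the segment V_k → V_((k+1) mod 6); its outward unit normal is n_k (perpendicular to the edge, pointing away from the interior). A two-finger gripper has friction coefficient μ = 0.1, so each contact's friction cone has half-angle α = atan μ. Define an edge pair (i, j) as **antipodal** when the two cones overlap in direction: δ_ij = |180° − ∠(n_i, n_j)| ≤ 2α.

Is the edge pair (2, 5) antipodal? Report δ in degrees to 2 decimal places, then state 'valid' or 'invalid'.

δ = 4.60°, valid

α = atan 0.1 = 5.71°;  2α = 11.42°
edge 2: e_2 = (-0.67, -1.03);  n_2 = (-0.8383, +0.5453)
edge 5: e_5 = (+1.45, +1.88);  n_5 = (+0.7918, -0.6107)
∠(n_2, n_5) = 175.40°
δ = |180° − 175.40°| = 4.60°
4.60° ≤ 2α = 11.42°  →  valid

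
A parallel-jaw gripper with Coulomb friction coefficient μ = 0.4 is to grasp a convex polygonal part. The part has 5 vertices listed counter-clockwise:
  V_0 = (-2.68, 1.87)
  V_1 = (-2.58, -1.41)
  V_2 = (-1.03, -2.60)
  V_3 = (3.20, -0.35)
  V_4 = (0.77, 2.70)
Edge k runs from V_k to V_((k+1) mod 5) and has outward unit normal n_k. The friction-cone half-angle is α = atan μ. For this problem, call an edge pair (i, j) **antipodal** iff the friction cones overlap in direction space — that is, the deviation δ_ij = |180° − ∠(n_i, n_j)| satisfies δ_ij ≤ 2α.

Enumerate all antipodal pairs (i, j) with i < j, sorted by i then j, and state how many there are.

α = atan 0.4 = 21.80°;  2α = 43.60°
n_0 = (-0.9995, -0.0305)
n_1 = (-0.6090, -0.7932)
n_2 = (+0.4696, -0.8829)
n_3 = (+0.7821, +0.6231)
n_4 = (-0.2339, +0.9723)
  (0,1): δ = 129.26°  ·
  (0,2): δ = 63.74°  ·
  (0,3): δ = 36.80°  ✓
  (0,4): δ = 101.78°  ·
  (1,2): δ = 114.48°  ·
  (1,3): δ = 13.94°  ✓
  (1,4): δ = 51.04°  ·
  (2,3): δ = 79.46°  ·
  (2,4): δ = 14.48°  ✓
  (3,4): δ = 115.02°  ·
antipodal pairs: 3

count = 3; pairs: (0,3), (1,3), (2,4)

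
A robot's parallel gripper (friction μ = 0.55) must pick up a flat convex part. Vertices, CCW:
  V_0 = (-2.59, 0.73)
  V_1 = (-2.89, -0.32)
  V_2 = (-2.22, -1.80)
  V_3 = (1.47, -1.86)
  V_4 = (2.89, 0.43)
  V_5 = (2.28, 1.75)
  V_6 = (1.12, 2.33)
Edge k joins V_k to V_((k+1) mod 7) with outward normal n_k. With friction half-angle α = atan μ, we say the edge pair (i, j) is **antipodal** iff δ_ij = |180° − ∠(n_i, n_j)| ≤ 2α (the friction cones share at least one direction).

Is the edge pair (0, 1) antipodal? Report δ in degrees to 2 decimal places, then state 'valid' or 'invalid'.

α = atan 0.55 = 28.81°;  2α = 57.62°
edge 0: e_0 = (-0.30, -1.05);  n_0 = (-0.9615, +0.2747)
edge 1: e_1 = (+0.67, -1.48);  n_1 = (-0.9110, -0.4124)
∠(n_0, n_1) = 40.30°
δ = |180° − 40.30°| = 139.70°
139.70° > 2α = 57.62°  →  invalid

δ = 139.70°, invalid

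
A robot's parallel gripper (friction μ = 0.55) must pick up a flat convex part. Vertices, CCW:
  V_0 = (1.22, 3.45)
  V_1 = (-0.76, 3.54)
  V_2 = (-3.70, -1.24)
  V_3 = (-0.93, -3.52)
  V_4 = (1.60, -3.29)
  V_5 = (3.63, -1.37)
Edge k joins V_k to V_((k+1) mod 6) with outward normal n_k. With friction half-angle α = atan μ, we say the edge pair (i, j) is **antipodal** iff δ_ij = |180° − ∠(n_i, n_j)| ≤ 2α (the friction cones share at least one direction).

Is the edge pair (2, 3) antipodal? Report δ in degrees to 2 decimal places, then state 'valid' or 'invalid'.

α = atan 0.55 = 28.81°;  2α = 57.62°
edge 2: e_2 = (+2.77, -2.28);  n_2 = (-0.6355, -0.7721)
edge 3: e_3 = (+2.53, +0.23);  n_3 = (+0.0905, -0.9959)
∠(n_2, n_3) = 44.65°
δ = |180° − 44.65°| = 135.35°
135.35° > 2α = 57.62°  →  invalid

δ = 135.35°, invalid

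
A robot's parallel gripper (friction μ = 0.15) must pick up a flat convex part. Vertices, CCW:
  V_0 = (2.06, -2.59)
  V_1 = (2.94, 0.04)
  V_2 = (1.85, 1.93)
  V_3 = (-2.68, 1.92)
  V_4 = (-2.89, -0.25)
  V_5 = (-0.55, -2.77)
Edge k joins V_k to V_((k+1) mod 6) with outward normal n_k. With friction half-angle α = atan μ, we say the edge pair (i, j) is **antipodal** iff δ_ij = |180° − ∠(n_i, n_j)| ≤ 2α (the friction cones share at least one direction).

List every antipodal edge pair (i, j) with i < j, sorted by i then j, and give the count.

α = atan 0.15 = 8.53°;  2α = 17.06°
n_0 = (+0.9483, -0.3173)
n_1 = (+0.8663, +0.4996)
n_2 = (-0.0022, +1.0000)
n_3 = (-0.9954, +0.0963)
n_4 = (-0.7328, -0.6805)
n_5 = (+0.0688, -0.9976)
  (0,1): δ = 131.53°  ·
  (0,2): δ = 71.37°  ·
  (0,3): δ = 12.97°  ✓
  (0,4): δ = 61.38°  ·
  (0,5): δ = 112.45°  ·
  (1,2): δ = 119.85°  ·
  (1,3): δ = 35.50°  ·
  (1,4): δ = 12.91°  ✓
  (1,5): δ = 63.97°  ·
  (2,3): δ = 95.65°  ·
  (2,4): δ = 47.25°  ·
  (2,5): δ = 3.82°  ✓
  (3,4): δ = 131.59°  ·
  (3,5): δ = 80.53°  ·
  (4,5): δ = 128.93°  ·
antipodal pairs: 3

count = 3; pairs: (0,3), (1,4), (2,5)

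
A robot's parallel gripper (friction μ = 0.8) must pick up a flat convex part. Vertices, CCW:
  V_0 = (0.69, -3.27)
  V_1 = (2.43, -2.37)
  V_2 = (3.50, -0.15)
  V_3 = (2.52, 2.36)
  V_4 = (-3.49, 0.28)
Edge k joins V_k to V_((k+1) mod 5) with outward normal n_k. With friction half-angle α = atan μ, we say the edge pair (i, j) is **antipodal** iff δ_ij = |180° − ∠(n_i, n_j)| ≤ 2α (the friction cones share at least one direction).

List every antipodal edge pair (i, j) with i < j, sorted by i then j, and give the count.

count = 5; pairs: (0,3), (1,3), (1,4), (2,4), (3,4)

α = atan 0.8 = 38.66°;  2α = 77.32°
n_0 = (+0.4594, -0.8882)
n_1 = (+0.9008, -0.4342)
n_2 = (+0.9315, +0.3637)
n_3 = (-0.3271, +0.9450)
n_4 = (-0.6473, -0.7622)
  (0,1): δ = 143.08°  ·
  (0,2): δ = 96.02°  ·
  (0,3): δ = 8.26°  ✓
  (0,4): δ = 112.31°  ·
  (1,2): δ = 132.94°  ·
  (1,3): δ = 45.18°  ✓
  (1,4): δ = 75.39°  ✓
  (2,3): δ = 92.24°  ·
  (2,4): δ = 28.33°  ✓
  (3,4): δ = 59.43°  ✓
antipodal pairs: 5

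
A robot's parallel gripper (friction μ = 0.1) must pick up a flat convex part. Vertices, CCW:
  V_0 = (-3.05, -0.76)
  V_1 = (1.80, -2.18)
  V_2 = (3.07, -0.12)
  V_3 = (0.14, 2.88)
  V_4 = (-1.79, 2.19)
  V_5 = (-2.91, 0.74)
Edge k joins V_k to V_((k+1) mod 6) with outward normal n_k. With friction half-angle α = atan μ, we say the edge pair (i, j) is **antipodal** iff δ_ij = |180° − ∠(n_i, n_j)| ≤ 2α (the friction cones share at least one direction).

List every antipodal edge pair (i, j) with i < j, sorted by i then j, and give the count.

α = atan 0.1 = 5.71°;  2α = 11.42°
n_0 = (-0.2810, -0.9597)
n_1 = (+0.8512, -0.5248)
n_2 = (+0.7154, +0.6987)
n_3 = (-0.3366, +0.9416)
n_4 = (-0.7914, +0.6113)
n_5 = (-0.9957, +0.0929)
  (0,1): δ = 105.33°  ·
  (0,2): δ = 29.36°  ·
  (0,3): δ = 35.99°  ·
  (0,4): δ = 68.64°  ·
  (0,5): δ = 100.99°  ·
  (1,2): δ = 104.02°  ·
  (1,3): δ = 38.67°  ·
  (1,4): δ = 6.03°  ✓
  (1,5): δ = 26.32°  ·
  (2,3): δ = 114.65°  ·
  (2,4): δ = 82.01°  ·
  (2,5): δ = 49.66°  ·
  (3,4): δ = 147.36°  ·
  (3,5): δ = 115.00°  ·
  (4,5): δ = 147.65°  ·
antipodal pairs: 1

count = 1; pairs: (1,4)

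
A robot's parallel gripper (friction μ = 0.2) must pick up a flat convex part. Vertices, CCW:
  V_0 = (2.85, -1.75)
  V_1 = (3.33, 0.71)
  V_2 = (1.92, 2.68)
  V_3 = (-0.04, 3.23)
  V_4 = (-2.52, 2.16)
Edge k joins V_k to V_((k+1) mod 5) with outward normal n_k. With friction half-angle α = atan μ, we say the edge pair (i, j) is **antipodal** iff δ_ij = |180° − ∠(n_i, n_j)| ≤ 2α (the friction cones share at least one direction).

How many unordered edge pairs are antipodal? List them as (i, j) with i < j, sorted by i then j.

α = atan 0.2 = 11.31°;  2α = 22.62°
n_0 = (+0.9815, -0.1915)
n_1 = (+0.8132, +0.5820)
n_2 = (+0.2702, +0.9628)
n_3 = (-0.3962, +0.9182)
n_4 = (-0.5886, -0.8084)
  (0,1): δ = 133.37°  ·
  (0,2): δ = 94.63°  ·
  (0,3): δ = 55.62°  ·
  (0,4): δ = 64.98°  ·
  (1,2): δ = 141.27°  ·
  (1,3): δ = 102.25°  ·
  (1,4): δ = 18.35°  ✓
  (2,3): δ = 140.99°  ·
  (2,4): δ = 20.38°  ✓
  (3,4): δ = 59.40°  ·
antipodal pairs: 2

count = 2; pairs: (1,4), (2,4)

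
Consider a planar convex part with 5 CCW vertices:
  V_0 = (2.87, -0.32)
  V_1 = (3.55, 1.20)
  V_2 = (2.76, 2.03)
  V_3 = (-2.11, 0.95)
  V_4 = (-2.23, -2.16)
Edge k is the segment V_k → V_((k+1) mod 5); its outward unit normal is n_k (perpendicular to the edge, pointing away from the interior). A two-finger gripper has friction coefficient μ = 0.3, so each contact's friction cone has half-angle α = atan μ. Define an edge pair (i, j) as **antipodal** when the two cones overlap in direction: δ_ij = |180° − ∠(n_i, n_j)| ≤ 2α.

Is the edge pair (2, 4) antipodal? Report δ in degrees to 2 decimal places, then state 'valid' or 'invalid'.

α = atan 0.3 = 16.70°;  2α = 33.40°
edge 2: e_2 = (-4.87, -1.08);  n_2 = (-0.2165, +0.9763)
edge 4: e_4 = (+5.10, +1.84);  n_4 = (+0.3394, -0.9407)
∠(n_2, n_4) = 172.67°
δ = |180° − 172.67°| = 7.33°
7.33° ≤ 2α = 33.40°  →  valid

δ = 7.33°, valid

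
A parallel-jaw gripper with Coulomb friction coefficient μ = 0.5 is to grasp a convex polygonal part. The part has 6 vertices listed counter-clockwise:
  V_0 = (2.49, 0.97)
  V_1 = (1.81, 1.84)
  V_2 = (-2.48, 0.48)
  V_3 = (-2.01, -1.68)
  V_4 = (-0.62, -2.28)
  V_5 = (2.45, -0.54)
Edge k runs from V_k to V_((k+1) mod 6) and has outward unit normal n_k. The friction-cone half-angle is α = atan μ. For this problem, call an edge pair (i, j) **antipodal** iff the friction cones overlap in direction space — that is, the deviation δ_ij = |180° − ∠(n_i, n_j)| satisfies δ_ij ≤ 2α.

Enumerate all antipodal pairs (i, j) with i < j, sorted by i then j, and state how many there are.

α = atan 0.5 = 26.57°;  2α = 53.13°
n_0 = (+0.7879, +0.6158)
n_1 = (-0.3022, +0.9532)
n_2 = (-0.9771, -0.2126)
n_3 = (-0.3963, -0.9181)
n_4 = (+0.4931, -0.8700)
n_5 = (+0.9996, -0.0265)
  (0,1): δ = 110.42°  ·
  (0,2): δ = 25.74°  ✓
  (0,3): δ = 28.64°  ✓
  (0,4): δ = 81.53°  ·
  (0,5): δ = 140.47°  ·
  (1,2): δ = 95.31°  ·
  (1,3): δ = 40.94°  ✓
  (1,4): δ = 11.95°  ✓
  (1,5): δ = 70.89°  ·
  (2,3): δ = 125.62°  ·
  (2,4): δ = 72.73°  ·
  (2,5): δ = 13.79°  ✓
  (3,4): δ = 127.11°  ·
  (3,5): δ = 68.17°  ·
  (4,5): δ = 121.06°  ·
antipodal pairs: 5

count = 5; pairs: (0,2), (0,3), (1,3), (1,4), (2,5)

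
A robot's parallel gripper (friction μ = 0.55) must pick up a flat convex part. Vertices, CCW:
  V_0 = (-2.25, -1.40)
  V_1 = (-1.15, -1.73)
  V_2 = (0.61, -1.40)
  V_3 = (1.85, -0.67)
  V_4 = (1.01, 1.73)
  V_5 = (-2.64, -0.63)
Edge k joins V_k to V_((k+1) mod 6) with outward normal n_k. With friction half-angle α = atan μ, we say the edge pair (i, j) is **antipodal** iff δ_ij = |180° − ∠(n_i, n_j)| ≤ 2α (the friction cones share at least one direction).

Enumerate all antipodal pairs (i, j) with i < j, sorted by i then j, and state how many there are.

count = 5; pairs: (0,3), (0,4), (1,4), (2,4), (3,5)

α = atan 0.55 = 28.81°;  2α = 57.62°
n_0 = (-0.2873, -0.9578)
n_1 = (+0.1843, -0.9829)
n_2 = (+0.5073, -0.8618)
n_3 = (+0.9439, +0.3304)
n_4 = (-0.5430, +0.8398)
n_5 = (-0.8921, -0.4518)
  (0,1): δ = 152.68°  ·
  (0,2): δ = 132.82°  ·
  (0,3): δ = 54.01°  ✓
  (0,4): δ = 49.58°  ✓
  (0,5): δ = 133.56°  ·
  (1,2): δ = 160.13°  ·
  (1,3): δ = 81.33°  ·
  (1,4): δ = 22.27°  ✓
  (1,5): δ = 106.24°  ·
  (2,3): δ = 101.20°  ·
  (2,4): δ = 2.40°  ✓
  (2,5): δ = 86.38°  ·
  (3,4): δ = 76.40°  ·
  (3,5): δ = 7.57°  ✓
  (4,5): δ = 96.02°  ·
antipodal pairs: 5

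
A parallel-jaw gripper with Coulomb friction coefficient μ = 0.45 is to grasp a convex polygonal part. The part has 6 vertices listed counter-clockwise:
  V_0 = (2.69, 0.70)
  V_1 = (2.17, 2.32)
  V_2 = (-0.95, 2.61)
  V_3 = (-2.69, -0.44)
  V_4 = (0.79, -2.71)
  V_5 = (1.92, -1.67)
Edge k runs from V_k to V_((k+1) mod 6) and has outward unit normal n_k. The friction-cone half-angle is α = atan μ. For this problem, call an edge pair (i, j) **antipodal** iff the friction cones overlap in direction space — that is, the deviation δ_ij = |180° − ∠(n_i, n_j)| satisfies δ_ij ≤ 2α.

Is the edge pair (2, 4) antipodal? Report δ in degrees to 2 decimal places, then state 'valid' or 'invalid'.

δ = 17.67°, valid

α = atan 0.45 = 24.23°;  2α = 48.46°
edge 2: e_2 = (-1.74, -3.05);  n_2 = (-0.8686, +0.4955)
edge 4: e_4 = (+1.13, +1.04);  n_4 = (+0.6772, -0.7358)
∠(n_2, n_4) = 162.33°
δ = |180° − 162.33°| = 17.67°
17.67° ≤ 2α = 48.46°  →  valid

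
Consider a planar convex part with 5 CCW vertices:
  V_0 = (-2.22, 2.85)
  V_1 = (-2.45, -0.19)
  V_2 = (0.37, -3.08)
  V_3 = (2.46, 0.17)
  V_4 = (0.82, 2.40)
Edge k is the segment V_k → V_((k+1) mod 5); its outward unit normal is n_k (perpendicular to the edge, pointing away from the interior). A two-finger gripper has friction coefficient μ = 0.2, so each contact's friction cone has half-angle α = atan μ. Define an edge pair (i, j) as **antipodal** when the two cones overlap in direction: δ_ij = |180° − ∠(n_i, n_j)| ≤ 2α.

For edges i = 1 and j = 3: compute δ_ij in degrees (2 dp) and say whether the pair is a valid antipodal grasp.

δ = 7.97°, valid

α = atan 0.2 = 11.31°;  2α = 22.62°
edge 1: e_1 = (+2.82, -2.89);  n_1 = (-0.7157, -0.6984)
edge 3: e_3 = (-1.64, +2.23);  n_3 = (+0.8056, +0.5925)
∠(n_1, n_3) = 172.03°
δ = |180° − 172.03°| = 7.97°
7.97° ≤ 2α = 22.62°  →  valid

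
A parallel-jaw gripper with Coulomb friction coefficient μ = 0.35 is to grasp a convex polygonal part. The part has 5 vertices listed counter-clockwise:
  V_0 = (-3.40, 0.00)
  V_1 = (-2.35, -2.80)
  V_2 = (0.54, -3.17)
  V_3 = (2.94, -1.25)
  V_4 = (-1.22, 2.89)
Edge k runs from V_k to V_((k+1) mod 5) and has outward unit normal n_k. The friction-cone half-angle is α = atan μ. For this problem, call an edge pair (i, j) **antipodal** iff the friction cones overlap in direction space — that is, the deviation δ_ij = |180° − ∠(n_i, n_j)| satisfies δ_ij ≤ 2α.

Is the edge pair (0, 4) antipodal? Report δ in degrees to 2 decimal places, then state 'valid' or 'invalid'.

α = atan 0.35 = 19.29°;  2α = 38.58°
edge 0: e_0 = (+1.05, -2.80);  n_0 = (-0.9363, -0.3511)
edge 4: e_4 = (-2.18, -2.89);  n_4 = (-0.7983, +0.6022)
∠(n_0, n_4) = 57.58°
δ = |180° − 57.58°| = 122.42°
122.42° > 2α = 38.58°  →  invalid

δ = 122.42°, invalid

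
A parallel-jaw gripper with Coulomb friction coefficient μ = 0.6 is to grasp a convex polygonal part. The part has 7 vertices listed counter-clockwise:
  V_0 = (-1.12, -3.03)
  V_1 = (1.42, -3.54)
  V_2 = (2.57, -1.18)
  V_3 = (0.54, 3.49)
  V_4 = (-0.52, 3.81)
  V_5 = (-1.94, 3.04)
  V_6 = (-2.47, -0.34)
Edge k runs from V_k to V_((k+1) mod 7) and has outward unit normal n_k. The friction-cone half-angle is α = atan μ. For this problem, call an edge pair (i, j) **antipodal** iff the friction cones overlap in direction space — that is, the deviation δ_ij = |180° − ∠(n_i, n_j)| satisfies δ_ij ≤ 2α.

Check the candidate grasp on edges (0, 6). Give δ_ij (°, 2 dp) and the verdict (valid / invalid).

δ = 128.00°, invalid

α = atan 0.6 = 30.96°;  2α = 61.93°
edge 0: e_0 = (+2.54, -0.51);  n_0 = (-0.1969, -0.9804)
edge 6: e_6 = (+1.35, -2.69);  n_6 = (-0.8938, -0.4485)
∠(n_0, n_6) = 52.00°
δ = |180° − 52.00°| = 128.00°
128.00° > 2α = 61.93°  →  invalid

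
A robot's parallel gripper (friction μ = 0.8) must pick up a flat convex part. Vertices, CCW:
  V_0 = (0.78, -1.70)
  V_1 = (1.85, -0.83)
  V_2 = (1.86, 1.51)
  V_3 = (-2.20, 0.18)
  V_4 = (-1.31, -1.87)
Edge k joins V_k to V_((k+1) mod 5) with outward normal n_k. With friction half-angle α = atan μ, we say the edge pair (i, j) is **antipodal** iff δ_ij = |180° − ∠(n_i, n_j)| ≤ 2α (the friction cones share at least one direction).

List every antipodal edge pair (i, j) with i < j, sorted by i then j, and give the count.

α = atan 0.8 = 38.66°;  2α = 77.32°
n_0 = (+0.6309, -0.7759)
n_1 = (+1.0000, -0.0043)
n_2 = (-0.3113, +0.9503)
n_3 = (-0.9173, -0.3982)
n_4 = (+0.0811, -0.9967)
  (0,1): δ = 129.36°  ·
  (0,2): δ = 20.98°  ✓
  (0,3): δ = 74.35°  ✓
  (0,4): δ = 145.54°  ·
  (1,2): δ = 71.62°  ✓
  (1,3): δ = 23.71°  ✓
  (1,4): δ = 94.90°  ·
  (2,3): δ = 84.67°  ·
  (2,4): δ = 13.49°  ✓
  (3,4): δ = 108.82°  ·
antipodal pairs: 5

count = 5; pairs: (0,2), (0,3), (1,2), (1,3), (2,4)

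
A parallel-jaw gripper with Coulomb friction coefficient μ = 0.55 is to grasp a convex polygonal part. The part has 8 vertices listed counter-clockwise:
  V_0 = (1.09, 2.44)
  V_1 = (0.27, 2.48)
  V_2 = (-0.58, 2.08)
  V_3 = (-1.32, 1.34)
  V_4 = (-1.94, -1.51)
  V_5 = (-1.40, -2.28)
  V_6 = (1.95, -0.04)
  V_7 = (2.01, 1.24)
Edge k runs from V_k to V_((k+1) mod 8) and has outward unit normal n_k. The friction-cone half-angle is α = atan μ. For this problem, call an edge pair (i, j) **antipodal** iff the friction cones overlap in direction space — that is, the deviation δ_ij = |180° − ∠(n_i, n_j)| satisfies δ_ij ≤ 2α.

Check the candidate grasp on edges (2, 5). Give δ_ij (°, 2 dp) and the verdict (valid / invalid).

α = atan 0.55 = 28.81°;  2α = 57.62°
edge 2: e_2 = (-0.74, -0.74);  n_2 = (-0.7071, +0.7071)
edge 5: e_5 = (+3.35, +2.24);  n_5 = (+0.5558, -0.8313)
∠(n_2, n_5) = 168.77°
δ = |180° − 168.77°| = 11.23°
11.23° ≤ 2α = 57.62°  →  valid

δ = 11.23°, valid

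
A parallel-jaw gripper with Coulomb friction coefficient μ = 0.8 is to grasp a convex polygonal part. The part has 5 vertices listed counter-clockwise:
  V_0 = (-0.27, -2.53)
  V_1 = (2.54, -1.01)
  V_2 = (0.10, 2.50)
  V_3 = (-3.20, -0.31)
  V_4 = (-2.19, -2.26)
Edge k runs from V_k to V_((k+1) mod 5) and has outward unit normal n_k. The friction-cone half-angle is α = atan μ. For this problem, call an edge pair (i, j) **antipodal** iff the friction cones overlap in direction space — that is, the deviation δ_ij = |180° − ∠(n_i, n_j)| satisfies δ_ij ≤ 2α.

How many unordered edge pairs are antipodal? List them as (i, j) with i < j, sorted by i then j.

count = 4; pairs: (0,2), (1,3), (1,4), (2,4)

α = atan 0.8 = 38.66°;  2α = 77.32°
n_0 = (+0.4758, -0.8796)
n_1 = (+0.8211, +0.5708)
n_2 = (-0.6483, +0.7614)
n_3 = (-0.8880, -0.4599)
n_4 = (-0.1393, -0.9903)
  (0,1): δ = 83.60°  ·
  (0,2): δ = 12.00°  ✓
  (0,3): δ = 88.97°  ·
  (0,4): δ = 143.59°  ·
  (1,2): δ = 84.39°  ·
  (1,3): δ = 7.42°  ✓
  (1,4): δ = 47.19°  ✓
  (2,3): δ = 103.03°  ·
  (2,4): δ = 48.42°  ✓
  (3,4): δ = 125.39°  ·
antipodal pairs: 4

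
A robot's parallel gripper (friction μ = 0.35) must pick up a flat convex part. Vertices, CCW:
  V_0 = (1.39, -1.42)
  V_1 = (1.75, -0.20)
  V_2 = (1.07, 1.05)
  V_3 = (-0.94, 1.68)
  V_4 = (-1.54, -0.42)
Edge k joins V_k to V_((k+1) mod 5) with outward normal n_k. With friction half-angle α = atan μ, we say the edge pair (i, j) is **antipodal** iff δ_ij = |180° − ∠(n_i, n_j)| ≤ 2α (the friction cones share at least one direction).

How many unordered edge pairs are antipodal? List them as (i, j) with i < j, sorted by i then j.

count = 2; pairs: (0,3), (2,4)

α = atan 0.35 = 19.29°;  2α = 38.58°
n_0 = (+0.9591, -0.2830)
n_1 = (+0.8784, +0.4779)
n_2 = (+0.2991, +0.9542)
n_3 = (-0.9615, +0.2747)
n_4 = (-0.3230, -0.9464)
  (0,1): δ = 135.01°  ·
  (0,2): δ = 90.96°  ·
  (0,3): δ = 0.49°  ✓
  (0,4): δ = 87.60°  ·
  (1,2): δ = 135.95°  ·
  (1,3): δ = 44.49°  ·
  (1,4): δ = 42.61°  ·
  (2,3): δ = 88.54°  ·
  (2,4): δ = 1.44°  ✓
  (3,4): δ = 92.90°  ·
antipodal pairs: 2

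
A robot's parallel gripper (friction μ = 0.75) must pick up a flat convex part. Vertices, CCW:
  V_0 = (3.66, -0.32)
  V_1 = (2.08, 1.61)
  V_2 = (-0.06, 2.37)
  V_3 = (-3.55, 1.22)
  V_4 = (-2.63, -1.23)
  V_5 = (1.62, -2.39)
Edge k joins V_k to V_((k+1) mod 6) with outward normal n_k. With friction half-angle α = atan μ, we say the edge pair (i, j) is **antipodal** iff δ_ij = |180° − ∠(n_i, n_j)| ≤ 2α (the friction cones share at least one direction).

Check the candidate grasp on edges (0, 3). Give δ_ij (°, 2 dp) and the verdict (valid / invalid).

δ = 18.72°, valid

α = atan 0.75 = 36.87°;  2α = 73.74°
edge 0: e_0 = (-1.58, +1.93);  n_0 = (+0.7738, +0.6335)
edge 3: e_3 = (+0.92, -2.45);  n_3 = (-0.9362, -0.3515)
∠(n_0, n_3) = 161.28°
δ = |180° − 161.28°| = 18.72°
18.72° ≤ 2α = 73.74°  →  valid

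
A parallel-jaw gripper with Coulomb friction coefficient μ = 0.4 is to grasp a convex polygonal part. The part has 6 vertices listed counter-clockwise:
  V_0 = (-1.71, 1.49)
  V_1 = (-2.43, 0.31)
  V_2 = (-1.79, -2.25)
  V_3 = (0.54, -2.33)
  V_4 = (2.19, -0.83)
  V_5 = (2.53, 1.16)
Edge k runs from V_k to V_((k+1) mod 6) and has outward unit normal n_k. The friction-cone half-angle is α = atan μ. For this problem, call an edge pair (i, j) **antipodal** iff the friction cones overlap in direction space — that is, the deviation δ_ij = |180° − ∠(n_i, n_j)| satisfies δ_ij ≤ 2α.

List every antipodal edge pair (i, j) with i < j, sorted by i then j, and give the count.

α = atan 0.4 = 21.80°;  2α = 43.60°
n_0 = (-0.8536, +0.5209)
n_1 = (-0.9701, -0.2425)
n_2 = (-0.0343, -0.9994)
n_3 = (+0.6727, -0.7399)
n_4 = (+0.9857, -0.1684)
n_5 = (+0.0776, +0.9970)
  (0,1): δ = 134.57°  ·
  (0,2): δ = 60.58°  ·
  (0,3): δ = 16.34°  ✓
  (0,4): δ = 21.69°  ✓
  (0,5): δ = 116.94°  ·
  (1,2): δ = 106.00°  ·
  (1,3): δ = 61.76°  ·
  (1,4): δ = 23.73°  ✓
  (1,5): δ = 71.51°  ·
  (2,3): δ = 135.76°  ·
  (2,4): δ = 97.73°  ·
  (2,5): δ = 2.48°  ✓
  (3,4): δ = 141.97°  ·
  (3,5): δ = 46.72°  ·
  (4,5): δ = 84.75°  ·
antipodal pairs: 4

count = 4; pairs: (0,3), (0,4), (1,4), (2,5)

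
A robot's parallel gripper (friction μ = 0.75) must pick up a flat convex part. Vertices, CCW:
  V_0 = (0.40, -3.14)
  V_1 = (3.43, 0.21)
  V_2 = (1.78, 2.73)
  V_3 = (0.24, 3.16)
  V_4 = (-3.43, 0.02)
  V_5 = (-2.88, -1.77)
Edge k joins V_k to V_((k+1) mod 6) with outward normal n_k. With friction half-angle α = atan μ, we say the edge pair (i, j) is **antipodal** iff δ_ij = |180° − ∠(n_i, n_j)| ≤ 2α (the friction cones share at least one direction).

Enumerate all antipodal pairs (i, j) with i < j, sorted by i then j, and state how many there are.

α = atan 0.75 = 36.87°;  2α = 73.74°
n_0 = (+0.7416, -0.6708)
n_1 = (+0.8366, +0.5478)
n_2 = (+0.2689, +0.9632)
n_3 = (-0.6501, +0.7598)
n_4 = (-0.9559, -0.2937)
n_5 = (-0.3854, -0.9227)
  (0,1): δ = 104.66°  ·
  (0,2): δ = 63.47°  ✓
  (0,3): δ = 7.32°  ✓
  (0,4): δ = 59.21°  ✓
  (0,5): δ = 109.46°  ·
  (1,2): δ = 138.82°  ·
  (1,3): δ = 82.67°  ·
  (1,4): δ = 16.14°  ✓
  (1,5): δ = 34.12°  ✓
  (2,3): δ = 123.85°  ·
  (2,4): δ = 57.32°  ✓
  (2,5): δ = 7.07°  ✓
  (3,4): δ = 113.47°  ·
  (3,5): δ = 63.22°  ✓
  (4,5): δ = 129.75°  ·
antipodal pairs: 8

count = 8; pairs: (0,2), (0,3), (0,4), (1,4), (1,5), (2,4), (2,5), (3,5)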